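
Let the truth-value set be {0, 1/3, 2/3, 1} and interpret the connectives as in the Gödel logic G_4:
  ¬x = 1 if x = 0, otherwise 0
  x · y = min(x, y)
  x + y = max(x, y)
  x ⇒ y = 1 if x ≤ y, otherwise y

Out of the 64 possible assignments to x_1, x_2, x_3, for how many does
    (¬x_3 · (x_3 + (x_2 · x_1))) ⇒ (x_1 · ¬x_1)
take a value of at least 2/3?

55

value 1: 55 assignments (counts)
value 0: 9 assignments
So 55 of the 64 assignments meet the threshold.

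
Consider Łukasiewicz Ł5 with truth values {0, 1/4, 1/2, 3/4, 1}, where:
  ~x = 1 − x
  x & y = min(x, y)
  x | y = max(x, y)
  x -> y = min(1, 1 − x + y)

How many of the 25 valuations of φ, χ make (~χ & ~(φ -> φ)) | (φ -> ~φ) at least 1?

value 1: 15 assignments (counts)
value 1/2: 5 assignments
value 0: 5 assignments
So 15 of the 25 assignments meet the threshold.

15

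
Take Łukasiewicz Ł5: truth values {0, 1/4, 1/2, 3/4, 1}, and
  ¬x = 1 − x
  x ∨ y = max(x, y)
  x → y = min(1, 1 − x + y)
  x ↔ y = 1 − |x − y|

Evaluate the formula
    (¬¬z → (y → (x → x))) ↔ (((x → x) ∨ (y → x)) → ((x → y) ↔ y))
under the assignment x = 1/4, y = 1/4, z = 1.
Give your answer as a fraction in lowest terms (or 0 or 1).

¬z = ¬1 = 0
¬¬z = ¬0 = 1
x → x = 1/4 → 1/4 = 1
y → (x → x) = 1/4 → 1 = 1
¬¬z → (y → (x → x)) = 1 → 1 = 1
x → x = 1/4 → 1/4 = 1
y → x = 1/4 → 1/4 = 1
(x → x) ∨ (y → x) = 1 ∨ 1 = 1
x → y = 1/4 → 1/4 = 1
(x → y) ↔ y = 1 ↔ 1/4 = 1/4
((x → x) ∨ (y → x)) → ((x → y) ↔ y) = 1 → 1/4 = 1/4
(¬¬z → (y → (x → x))) ↔ (((x → x) ∨ (y → x)) → ((x → y) ↔ y)) = 1 ↔ 1/4 = 1/4

1/4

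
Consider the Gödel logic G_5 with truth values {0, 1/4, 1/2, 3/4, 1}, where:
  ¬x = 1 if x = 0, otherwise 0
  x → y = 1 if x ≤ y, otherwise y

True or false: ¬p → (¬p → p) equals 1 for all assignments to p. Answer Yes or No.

Counterexample: take p = 0.
¬p = ¬0 = 1
¬p = ¬0 = 1
¬p → p = 1 → 0 = 0
¬p → (¬p → p) = 1 → 0 = 0
This gives 0 ≠ 1.

No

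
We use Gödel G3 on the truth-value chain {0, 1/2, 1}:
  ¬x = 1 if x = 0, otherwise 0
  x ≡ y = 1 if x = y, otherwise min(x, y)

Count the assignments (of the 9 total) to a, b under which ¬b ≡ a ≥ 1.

a = 0, b = 0 ↦ 0  <
a = 0, b = 1/2 ↦ 1  ≥
a = 0, b = 1 ↦ 1  ≥
a = 1/2, b = 0 ↦ 1/2  <
a = 1/2, b = 1/2 ↦ 0  <
a = 1/2, b = 1 ↦ 0  <
a = 1, b = 0 ↦ 1  ≥
a = 1, b = 1/2 ↦ 0  <
a = 1, b = 1 ↦ 0  <
So 3 of the 9 assignments meet the threshold.

3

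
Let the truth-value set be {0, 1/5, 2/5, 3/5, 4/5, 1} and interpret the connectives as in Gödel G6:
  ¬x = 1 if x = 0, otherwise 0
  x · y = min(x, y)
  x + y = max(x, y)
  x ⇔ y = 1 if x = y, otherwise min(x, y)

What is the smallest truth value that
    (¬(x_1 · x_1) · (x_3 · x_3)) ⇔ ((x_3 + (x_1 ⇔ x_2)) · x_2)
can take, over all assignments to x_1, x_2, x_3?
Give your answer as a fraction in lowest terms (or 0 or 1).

0

Take x_1 = 0, x_2 = 0, x_3 = 1/5:
x_1 · x_1 = 0 · 0 = 0
¬(x_1 · x_1) = ¬0 = 1
x_3 · x_3 = 1/5 · 1/5 = 1/5
¬(x_1 · x_1) · (x_3 · x_3) = 1 · 1/5 = 1/5
x_1 ⇔ x_2 = 0 ⇔ 0 = 1
x_3 + (x_1 ⇔ x_2) = 1/5 + 1 = 1
(x_3 + (x_1 ⇔ x_2)) · x_2 = 1 · 0 = 0
(¬(x_1 · x_1) · (x_3 · x_3)) ⇔ ((x_3 + (x_1 ⇔ x_2)) · x_2) = 1/5 ⇔ 0 = 0
No assignment yields a value below 0, so this is the minimum.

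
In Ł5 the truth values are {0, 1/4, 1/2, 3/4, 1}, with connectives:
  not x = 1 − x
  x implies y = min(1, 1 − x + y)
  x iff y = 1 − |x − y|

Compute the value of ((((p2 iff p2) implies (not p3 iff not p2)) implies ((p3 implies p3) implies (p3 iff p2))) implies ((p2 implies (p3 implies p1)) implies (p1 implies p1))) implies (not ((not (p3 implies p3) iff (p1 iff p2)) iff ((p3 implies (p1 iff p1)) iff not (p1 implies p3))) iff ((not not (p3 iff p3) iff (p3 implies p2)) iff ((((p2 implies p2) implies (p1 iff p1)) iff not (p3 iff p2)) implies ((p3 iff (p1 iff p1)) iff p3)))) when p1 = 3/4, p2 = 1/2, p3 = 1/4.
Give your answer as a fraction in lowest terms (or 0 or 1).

1/4

p2 iff p2 = 1/2 iff 1/2 = 1
not p3 = not 1/4 = 3/4
not p2 = not 1/2 = 1/2
not p3 iff not p2 = 3/4 iff 1/2 = 3/4
(p2 iff p2) implies (not p3 iff not p2) = 1 implies 3/4 = 3/4
p3 implies p3 = 1/4 implies 1/4 = 1
p3 iff p2 = 1/4 iff 1/2 = 3/4
(p3 implies p3) implies (p3 iff p2) = 1 implies 3/4 = 3/4
((p2 iff p2) implies (not p3 iff not p2)) implies ((p3 implies p3) implies (p3 iff p2)) = 3/4 implies 3/4 = 1
p3 implies p1 = 1/4 implies 3/4 = 1
p2 implies (p3 implies p1) = 1/2 implies 1 = 1
p1 implies p1 = 3/4 implies 3/4 = 1
(p2 implies (p3 implies p1)) implies (p1 implies p1) = 1 implies 1 = 1
(((p2 iff p2) implies (not p3 iff not p2)) implies ((p3 implies p3) implies (p3 iff p2))) implies ((p2 implies (p3 implies p1)) implies (p1 implies p1)) = 1 implies 1 = 1
p3 implies p3 = 1/4 implies 1/4 = 1
not (p3 implies p3) = not 1 = 0
p1 iff p2 = 3/4 iff 1/2 = 3/4
not (p3 implies p3) iff (p1 iff p2) = 0 iff 3/4 = 1/4
p1 iff p1 = 3/4 iff 3/4 = 1
p3 implies (p1 iff p1) = 1/4 implies 1 = 1
p1 implies p3 = 3/4 implies 1/4 = 1/2
not (p1 implies p3) = not 1/2 = 1/2
(p3 implies (p1 iff p1)) iff not (p1 implies p3) = 1 iff 1/2 = 1/2
(not (p3 implies p3) iff (p1 iff p2)) iff ((p3 implies (p1 iff p1)) iff not (p1 implies p3)) = 1/4 iff 1/2 = 3/4
not ((not (p3 implies p3) iff (p1 iff p2)) iff ((p3 implies (p1 iff p1)) iff not (p1 implies p3))) = not 3/4 = 1/4
p3 iff p3 = 1/4 iff 1/4 = 1
not (p3 iff p3) = not 1 = 0
not not (p3 iff p3) = not 0 = 1
p3 implies p2 = 1/4 implies 1/2 = 1
not not (p3 iff p3) iff (p3 implies p2) = 1 iff 1 = 1
p2 implies p2 = 1/2 implies 1/2 = 1
p1 iff p1 = 3/4 iff 3/4 = 1
(p2 implies p2) implies (p1 iff p1) = 1 implies 1 = 1
p3 iff p2 = 1/4 iff 1/2 = 3/4
not (p3 iff p2) = not 3/4 = 1/4
((p2 implies p2) implies (p1 iff p1)) iff not (p3 iff p2) = 1 iff 1/4 = 1/4
p1 iff p1 = 3/4 iff 3/4 = 1
p3 iff (p1 iff p1) = 1/4 iff 1 = 1/4
(p3 iff (p1 iff p1)) iff p3 = 1/4 iff 1/4 = 1
(((p2 implies p2) implies (p1 iff p1)) iff not (p3 iff p2)) implies ((p3 iff (p1 iff p1)) iff p3) = 1/4 implies 1 = 1
(not not (p3 iff p3) iff (p3 implies p2)) iff ((((p2 implies p2) implies (p1 iff p1)) iff not (p3 iff p2)) implies ((p3 iff (p1 iff p1)) iff p3)) = 1 iff 1 = 1
not ((not (p3 implies p3) iff (p1 iff p2)) iff ((p3 implies (p1 iff p1)) iff not (p1 implies p3))) iff ((not not (p3 iff p3) iff (p3 implies p2)) iff ((((p2 implies p2) implies (p1 iff p1)) iff not (p3 iff p2)) implies ((p3 iff (p1 iff p1)) iff p3))) = 1/4 iff 1 = 1/4
((((p2 iff p2) implies (not p3 iff not p2)) implies ((p3 implies p3) implies (p3 iff p2))) implies ((p2 implies (p3 implies p1)) implies (p1 implies p1))) implies (not ((not (p3 implies p3) iff (p1 iff p2)) iff ((p3 implies (p1 iff p1)) iff not (p1 implies p3))) iff ((not not (p3 iff p3) iff (p3 implies p2)) iff ((((p2 implies p2) implies (p1 iff p1)) iff not (p3 iff p2)) implies ((p3 iff (p1 iff p1)) iff p3)))) = 1 implies 1/4 = 1/4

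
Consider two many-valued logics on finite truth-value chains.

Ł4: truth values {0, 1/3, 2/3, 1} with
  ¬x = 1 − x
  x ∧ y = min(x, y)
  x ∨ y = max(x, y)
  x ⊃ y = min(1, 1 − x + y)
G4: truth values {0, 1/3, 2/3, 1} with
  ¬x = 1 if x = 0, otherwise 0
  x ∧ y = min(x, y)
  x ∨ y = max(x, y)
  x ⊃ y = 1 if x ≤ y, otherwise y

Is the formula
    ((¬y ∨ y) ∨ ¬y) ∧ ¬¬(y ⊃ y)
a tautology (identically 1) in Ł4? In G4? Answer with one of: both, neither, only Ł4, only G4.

neither

In Ł4: at y = 1/3 the value is 2/3 — not a tautology.
In G4: at y = 1/3 the value is 1/3 — not a tautology.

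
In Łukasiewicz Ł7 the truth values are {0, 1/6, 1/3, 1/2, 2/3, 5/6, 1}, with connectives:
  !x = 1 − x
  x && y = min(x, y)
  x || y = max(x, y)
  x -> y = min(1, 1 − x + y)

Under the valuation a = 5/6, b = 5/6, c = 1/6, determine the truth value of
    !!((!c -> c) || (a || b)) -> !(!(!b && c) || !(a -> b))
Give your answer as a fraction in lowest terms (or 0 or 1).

!c = !1/6 = 5/6
!c -> c = 5/6 -> 1/6 = 1/3
a || b = 5/6 || 5/6 = 5/6
(!c -> c) || (a || b) = 1/3 || 5/6 = 5/6
!((!c -> c) || (a || b)) = !5/6 = 1/6
!!((!c -> c) || (a || b)) = !1/6 = 5/6
!b = !5/6 = 1/6
!b && c = 1/6 && 1/6 = 1/6
!(!b && c) = !1/6 = 5/6
a -> b = 5/6 -> 5/6 = 1
!(a -> b) = !1 = 0
!(!b && c) || !(a -> b) = 5/6 || 0 = 5/6
!(!(!b && c) || !(a -> b)) = !5/6 = 1/6
!!((!c -> c) || (a || b)) -> !(!(!b && c) || !(a -> b)) = 5/6 -> 1/6 = 1/3

1/3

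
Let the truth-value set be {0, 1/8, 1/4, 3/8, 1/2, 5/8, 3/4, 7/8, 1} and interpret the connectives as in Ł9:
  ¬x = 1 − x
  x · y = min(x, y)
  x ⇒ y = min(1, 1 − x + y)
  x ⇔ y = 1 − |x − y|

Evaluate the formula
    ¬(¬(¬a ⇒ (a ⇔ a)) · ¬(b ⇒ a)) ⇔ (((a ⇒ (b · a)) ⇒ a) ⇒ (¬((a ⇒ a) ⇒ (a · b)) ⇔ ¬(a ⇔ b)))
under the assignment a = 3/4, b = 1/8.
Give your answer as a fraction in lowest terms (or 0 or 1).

3/4

¬a = ¬3/4 = 1/4
a ⇔ a = 3/4 ⇔ 3/4 = 1
¬a ⇒ (a ⇔ a) = 1/4 ⇒ 1 = 1
¬(¬a ⇒ (a ⇔ a)) = ¬1 = 0
b ⇒ a = 1/8 ⇒ 3/4 = 1
¬(b ⇒ a) = ¬1 = 0
¬(¬a ⇒ (a ⇔ a)) · ¬(b ⇒ a) = 0 · 0 = 0
¬(¬(¬a ⇒ (a ⇔ a)) · ¬(b ⇒ a)) = ¬0 = 1
b · a = 1/8 · 3/4 = 1/8
a ⇒ (b · a) = 3/4 ⇒ 1/8 = 3/8
(a ⇒ (b · a)) ⇒ a = 3/8 ⇒ 3/4 = 1
a ⇒ a = 3/4 ⇒ 3/4 = 1
a · b = 3/4 · 1/8 = 1/8
(a ⇒ a) ⇒ (a · b) = 1 ⇒ 1/8 = 1/8
¬((a ⇒ a) ⇒ (a · b)) = ¬1/8 = 7/8
a ⇔ b = 3/4 ⇔ 1/8 = 3/8
¬(a ⇔ b) = ¬3/8 = 5/8
¬((a ⇒ a) ⇒ (a · b)) ⇔ ¬(a ⇔ b) = 7/8 ⇔ 5/8 = 3/4
((a ⇒ (b · a)) ⇒ a) ⇒ (¬((a ⇒ a) ⇒ (a · b)) ⇔ ¬(a ⇔ b)) = 1 ⇒ 3/4 = 3/4
¬(¬(¬a ⇒ (a ⇔ a)) · ¬(b ⇒ a)) ⇔ (((a ⇒ (b · a)) ⇒ a) ⇒ (¬((a ⇒ a) ⇒ (a · b)) ⇔ ¬(a ⇔ b))) = 1 ⇔ 3/4 = 3/4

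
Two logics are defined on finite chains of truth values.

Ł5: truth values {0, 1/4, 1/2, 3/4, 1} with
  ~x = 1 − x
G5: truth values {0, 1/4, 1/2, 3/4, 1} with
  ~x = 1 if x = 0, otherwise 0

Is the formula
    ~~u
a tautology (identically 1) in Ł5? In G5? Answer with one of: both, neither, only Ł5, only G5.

In Ł5: at u = 0 the value is 0 — not a tautology.
In G5: at u = 0 the value is 0 — not a tautology.

neither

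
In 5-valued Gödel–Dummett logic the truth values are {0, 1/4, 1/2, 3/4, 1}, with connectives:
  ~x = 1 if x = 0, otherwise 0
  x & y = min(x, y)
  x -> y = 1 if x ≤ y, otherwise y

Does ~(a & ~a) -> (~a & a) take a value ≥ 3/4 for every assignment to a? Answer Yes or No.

Counterexample: take a = 0.
~a = ~0 = 1
a & ~a = 0 & 1 = 0
~(a & ~a) = ~0 = 1
~a & a = 1 & 0 = 0
~(a & ~a) -> (~a & a) = 1 -> 0 = 0
This gives 0, which is below 3/4.

No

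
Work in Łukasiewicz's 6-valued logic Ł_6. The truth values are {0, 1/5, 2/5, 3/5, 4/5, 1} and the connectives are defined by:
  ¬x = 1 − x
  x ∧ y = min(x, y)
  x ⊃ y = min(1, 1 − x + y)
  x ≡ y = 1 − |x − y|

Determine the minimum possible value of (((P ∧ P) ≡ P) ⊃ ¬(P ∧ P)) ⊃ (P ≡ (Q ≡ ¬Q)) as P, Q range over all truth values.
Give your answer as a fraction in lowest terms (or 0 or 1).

Take P = 0, Q = 2/5:
P ∧ P = 0 ∧ 0 = 0
(P ∧ P) ≡ P = 0 ≡ 0 = 1
P ∧ P = 0 ∧ 0 = 0
¬(P ∧ P) = ¬0 = 1
((P ∧ P) ≡ P) ⊃ ¬(P ∧ P) = 1 ⊃ 1 = 1
¬Q = ¬2/5 = 3/5
Q ≡ ¬Q = 2/5 ≡ 3/5 = 4/5
P ≡ (Q ≡ ¬Q) = 0 ≡ 4/5 = 1/5
(((P ∧ P) ≡ P) ⊃ ¬(P ∧ P)) ⊃ (P ≡ (Q ≡ ¬Q)) = 1 ⊃ 1/5 = 1/5
No assignment yields a value below 1/5, so this is the minimum.

1/5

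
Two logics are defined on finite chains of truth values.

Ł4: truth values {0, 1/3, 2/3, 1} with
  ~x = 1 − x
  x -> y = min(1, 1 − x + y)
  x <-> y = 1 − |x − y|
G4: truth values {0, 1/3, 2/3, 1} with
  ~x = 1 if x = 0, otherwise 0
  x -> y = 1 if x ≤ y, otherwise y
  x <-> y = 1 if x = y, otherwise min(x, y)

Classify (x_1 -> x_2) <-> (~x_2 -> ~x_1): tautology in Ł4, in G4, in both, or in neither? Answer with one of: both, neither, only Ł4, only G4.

In Ł4: every assignment gives 1 — tautology.
In G4: at x_1 = 2/3, x_2 = 1/3 the value is 1/3 — not a tautology.

only Ł4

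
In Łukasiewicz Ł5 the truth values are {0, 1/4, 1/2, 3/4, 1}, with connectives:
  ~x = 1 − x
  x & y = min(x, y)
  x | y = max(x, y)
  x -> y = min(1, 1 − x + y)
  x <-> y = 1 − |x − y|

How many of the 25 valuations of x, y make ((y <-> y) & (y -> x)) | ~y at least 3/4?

value 1: 15 assignments (counts)
value 3/4: 4 assignments (counts)
value 1/2: 3 assignments
value 1/4: 2 assignments
value 0: 1 assignment
So 19 of the 25 assignments meet the threshold.

19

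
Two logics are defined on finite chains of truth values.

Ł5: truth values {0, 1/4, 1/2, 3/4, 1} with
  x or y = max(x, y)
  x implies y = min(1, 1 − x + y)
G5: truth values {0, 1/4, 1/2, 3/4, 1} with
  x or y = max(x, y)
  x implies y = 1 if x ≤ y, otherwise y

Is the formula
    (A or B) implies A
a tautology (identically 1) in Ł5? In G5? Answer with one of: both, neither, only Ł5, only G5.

In Ł5: at A = 0, B = 1/4 the value is 3/4 — not a tautology.
In G5: at A = 0, B = 1/4 the value is 0 — not a tautology.

neither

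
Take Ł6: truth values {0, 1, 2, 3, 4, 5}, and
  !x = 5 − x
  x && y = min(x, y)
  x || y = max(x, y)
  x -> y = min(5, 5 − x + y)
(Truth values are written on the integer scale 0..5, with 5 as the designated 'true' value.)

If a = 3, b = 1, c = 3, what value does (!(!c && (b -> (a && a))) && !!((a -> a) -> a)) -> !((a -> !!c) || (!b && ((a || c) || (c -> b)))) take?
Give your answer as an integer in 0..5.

!c = !3 = 2
a && a = 3 && 3 = 3
b -> (a && a) = 1 -> 3 = 5
!c && (b -> (a && a)) = 2 && 5 = 2
!(!c && (b -> (a && a))) = !2 = 3
a -> a = 3 -> 3 = 5
(a -> a) -> a = 5 -> 3 = 3
!((a -> a) -> a) = !3 = 2
!!((a -> a) -> a) = !2 = 3
!(!c && (b -> (a && a))) && !!((a -> a) -> a) = 3 && 3 = 3
!c = !3 = 2
!!c = !2 = 3
a -> !!c = 3 -> 3 = 5
!b = !1 = 4
a || c = 3 || 3 = 3
c -> b = 3 -> 1 = 3
(a || c) || (c -> b) = 3 || 3 = 3
!b && ((a || c) || (c -> b)) = 4 && 3 = 3
(a -> !!c) || (!b && ((a || c) || (c -> b))) = 5 || 3 = 5
!((a -> !!c) || (!b && ((a || c) || (c -> b)))) = !5 = 0
(!(!c && (b -> (a && a))) && !!((a -> a) -> a)) -> !((a -> !!c) || (!b && ((a || c) || (c -> b)))) = 3 -> 0 = 2

2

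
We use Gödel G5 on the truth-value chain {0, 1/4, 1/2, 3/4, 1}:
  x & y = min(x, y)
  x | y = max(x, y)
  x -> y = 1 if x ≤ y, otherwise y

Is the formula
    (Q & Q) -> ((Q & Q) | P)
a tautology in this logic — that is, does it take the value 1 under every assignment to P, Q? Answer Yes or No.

Yes

At P = 3/4, Q = 0, for instance:
Q & Q = 0 & 0 = 0
(Q & Q) | P = 0 | 3/4 = 3/4
(Q & Q) -> ((Q & Q) | P) = 0 -> 3/4 = 1
and checking the remaining 24 assignments likewise gives ≥ 1 in every case.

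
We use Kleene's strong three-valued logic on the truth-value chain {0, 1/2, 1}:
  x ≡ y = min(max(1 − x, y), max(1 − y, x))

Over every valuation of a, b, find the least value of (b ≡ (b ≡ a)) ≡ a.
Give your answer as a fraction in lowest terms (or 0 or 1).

1/2

Take a = 0, b = 1/2:
b ≡ a = 1/2 ≡ 0 = 1/2
b ≡ (b ≡ a) = 1/2 ≡ 1/2 = 1/2
(b ≡ (b ≡ a)) ≡ a = 1/2 ≡ 0 = 1/2
No assignment yields a value below 1/2, so this is the minimum.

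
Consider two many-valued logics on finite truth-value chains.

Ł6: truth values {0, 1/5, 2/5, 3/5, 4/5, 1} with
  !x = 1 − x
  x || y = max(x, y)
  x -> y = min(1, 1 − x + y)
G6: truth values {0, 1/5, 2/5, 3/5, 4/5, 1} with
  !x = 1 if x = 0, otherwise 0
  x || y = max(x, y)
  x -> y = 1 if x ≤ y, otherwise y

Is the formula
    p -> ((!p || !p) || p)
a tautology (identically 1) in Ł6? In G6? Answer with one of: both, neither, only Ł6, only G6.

both

In Ł6: every assignment gives 1 — tautology.
In G6: every assignment gives 1 — tautology.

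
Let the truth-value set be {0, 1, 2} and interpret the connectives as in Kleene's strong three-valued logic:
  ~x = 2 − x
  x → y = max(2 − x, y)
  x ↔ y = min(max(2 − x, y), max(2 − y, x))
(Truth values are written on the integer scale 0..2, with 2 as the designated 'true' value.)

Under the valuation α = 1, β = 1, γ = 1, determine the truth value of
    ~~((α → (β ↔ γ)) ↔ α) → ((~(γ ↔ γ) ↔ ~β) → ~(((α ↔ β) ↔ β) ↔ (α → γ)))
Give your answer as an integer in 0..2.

1

β ↔ γ = 1 ↔ 1 = 1
α → (β ↔ γ) = 1 → 1 = 1
(α → (β ↔ γ)) ↔ α = 1 ↔ 1 = 1
~((α → (β ↔ γ)) ↔ α) = ~1 = 1
~~((α → (β ↔ γ)) ↔ α) = ~1 = 1
γ ↔ γ = 1 ↔ 1 = 1
~(γ ↔ γ) = ~1 = 1
~β = ~1 = 1
~(γ ↔ γ) ↔ ~β = 1 ↔ 1 = 1
α ↔ β = 1 ↔ 1 = 1
(α ↔ β) ↔ β = 1 ↔ 1 = 1
α → γ = 1 → 1 = 1
((α ↔ β) ↔ β) ↔ (α → γ) = 1 ↔ 1 = 1
~(((α ↔ β) ↔ β) ↔ (α → γ)) = ~1 = 1
(~(γ ↔ γ) ↔ ~β) → ~(((α ↔ β) ↔ β) ↔ (α → γ)) = 1 → 1 = 1
~~((α → (β ↔ γ)) ↔ α) → ((~(γ ↔ γ) ↔ ~β) → ~(((α ↔ β) ↔ β) ↔ (α → γ))) = 1 → 1 = 1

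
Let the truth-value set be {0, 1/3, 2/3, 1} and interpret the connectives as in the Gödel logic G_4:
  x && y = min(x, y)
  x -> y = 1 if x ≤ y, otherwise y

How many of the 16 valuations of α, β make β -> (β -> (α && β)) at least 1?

10

α = 0, β = 0 ↦ 1  ≥
α = 0, β = 1/3 ↦ 0  <
α = 0, β = 2/3 ↦ 0  <
α = 0, β = 1 ↦ 0  <
α = 1/3, β = 0 ↦ 1  ≥
α = 1/3, β = 1/3 ↦ 1  ≥
α = 1/3, β = 2/3 ↦ 1/3  <
α = 1/3, β = 1 ↦ 1/3  <
α = 2/3, β = 0 ↦ 1  ≥
α = 2/3, β = 1/3 ↦ 1  ≥
α = 2/3, β = 2/3 ↦ 1  ≥
α = 2/3, β = 1 ↦ 2/3  <
α = 1, β = 0 ↦ 1  ≥
α = 1, β = 1/3 ↦ 1  ≥
α = 1, β = 2/3 ↦ 1  ≥
α = 1, β = 1 ↦ 1  ≥
So 10 of the 16 assignments meet the threshold.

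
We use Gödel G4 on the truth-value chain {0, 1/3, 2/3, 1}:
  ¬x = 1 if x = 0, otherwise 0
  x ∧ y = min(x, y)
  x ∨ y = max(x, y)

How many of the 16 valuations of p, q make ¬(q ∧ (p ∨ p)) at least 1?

7

p = 0, q = 0 ↦ 1  ≥
p = 0, q = 1/3 ↦ 1  ≥
p = 0, q = 2/3 ↦ 1  ≥
p = 0, q = 1 ↦ 1  ≥
p = 1/3, q = 0 ↦ 1  ≥
p = 1/3, q = 1/3 ↦ 0  <
p = 1/3, q = 2/3 ↦ 0  <
p = 1/3, q = 1 ↦ 0  <
p = 2/3, q = 0 ↦ 1  ≥
p = 2/3, q = 1/3 ↦ 0  <
p = 2/3, q = 2/3 ↦ 0  <
p = 2/3, q = 1 ↦ 0  <
p = 1, q = 0 ↦ 1  ≥
p = 1, q = 1/3 ↦ 0  <
p = 1, q = 2/3 ↦ 0  <
p = 1, q = 1 ↦ 0  <
So 7 of the 16 assignments meet the threshold.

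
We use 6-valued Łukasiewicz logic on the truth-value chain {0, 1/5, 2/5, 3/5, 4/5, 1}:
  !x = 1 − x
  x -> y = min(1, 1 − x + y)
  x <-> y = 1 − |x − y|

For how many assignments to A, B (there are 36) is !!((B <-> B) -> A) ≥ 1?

value 1: 6 assignments (counts)
value 4/5: 6 assignments
value 3/5: 6 assignments
value 2/5: 6 assignments
value 1/5: 6 assignments
value 0: 6 assignments
So 6 of the 36 assignments meet the threshold.

6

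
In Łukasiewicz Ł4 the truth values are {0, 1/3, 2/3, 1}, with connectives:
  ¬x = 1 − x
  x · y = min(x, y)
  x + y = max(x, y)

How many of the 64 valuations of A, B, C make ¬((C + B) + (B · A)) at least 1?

value 1: 4 assignments (counts)
value 2/3: 12 assignments
value 1/3: 20 assignments
value 0: 28 assignments
So 4 of the 64 assignments meet the threshold.

4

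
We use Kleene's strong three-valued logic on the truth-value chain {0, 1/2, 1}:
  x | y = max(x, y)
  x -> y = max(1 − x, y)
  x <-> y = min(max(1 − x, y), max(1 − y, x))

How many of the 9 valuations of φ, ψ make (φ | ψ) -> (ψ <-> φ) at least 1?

φ = 0, ψ = 0 ↦ 1  ≥
φ = 0, ψ = 1/2 ↦ 1/2  <
φ = 0, ψ = 1 ↦ 0  <
φ = 1/2, ψ = 0 ↦ 1/2  <
φ = 1/2, ψ = 1/2 ↦ 1/2  <
φ = 1/2, ψ = 1 ↦ 1/2  <
φ = 1, ψ = 0 ↦ 0  <
φ = 1, ψ = 1/2 ↦ 1/2  <
φ = 1, ψ = 1 ↦ 1  ≥
So 2 of the 9 assignments meet the threshold.

2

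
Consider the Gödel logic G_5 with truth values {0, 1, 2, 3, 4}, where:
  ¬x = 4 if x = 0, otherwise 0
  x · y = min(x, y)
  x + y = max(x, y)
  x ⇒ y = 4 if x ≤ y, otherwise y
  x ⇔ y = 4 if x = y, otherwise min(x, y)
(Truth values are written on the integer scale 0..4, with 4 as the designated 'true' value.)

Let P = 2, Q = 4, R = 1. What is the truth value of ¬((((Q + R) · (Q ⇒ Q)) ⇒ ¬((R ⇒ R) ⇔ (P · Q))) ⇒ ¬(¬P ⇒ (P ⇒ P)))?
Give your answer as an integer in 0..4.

0

Q + R = 4 + 1 = 4
Q ⇒ Q = 4 ⇒ 4 = 4
(Q + R) · (Q ⇒ Q) = 4 · 4 = 4
R ⇒ R = 1 ⇒ 1 = 4
P · Q = 2 · 4 = 2
(R ⇒ R) ⇔ (P · Q) = 4 ⇔ 2 = 2
¬((R ⇒ R) ⇔ (P · Q)) = ¬2 = 0
((Q + R) · (Q ⇒ Q)) ⇒ ¬((R ⇒ R) ⇔ (P · Q)) = 4 ⇒ 0 = 0
¬P = ¬2 = 0
P ⇒ P = 2 ⇒ 2 = 4
¬P ⇒ (P ⇒ P) = 0 ⇒ 4 = 4
¬(¬P ⇒ (P ⇒ P)) = ¬4 = 0
(((Q + R) · (Q ⇒ Q)) ⇒ ¬((R ⇒ R) ⇔ (P · Q))) ⇒ ¬(¬P ⇒ (P ⇒ P)) = 0 ⇒ 0 = 4
¬((((Q + R) · (Q ⇒ Q)) ⇒ ¬((R ⇒ R) ⇔ (P · Q))) ⇒ ¬(¬P ⇒ (P ⇒ P))) = ¬4 = 0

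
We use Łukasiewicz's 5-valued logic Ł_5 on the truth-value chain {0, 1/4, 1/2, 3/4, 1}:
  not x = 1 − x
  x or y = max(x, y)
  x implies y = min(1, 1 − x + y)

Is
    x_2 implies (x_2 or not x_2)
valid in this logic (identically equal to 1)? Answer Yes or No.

x_2 = 0 ↦ 1
x_2 = 1/4 ↦ 1
x_2 = 1/2 ↦ 1
x_2 = 3/4 ↦ 1
x_2 = 1 ↦ 1
Every assignment gives a value ≥ 1.

Yes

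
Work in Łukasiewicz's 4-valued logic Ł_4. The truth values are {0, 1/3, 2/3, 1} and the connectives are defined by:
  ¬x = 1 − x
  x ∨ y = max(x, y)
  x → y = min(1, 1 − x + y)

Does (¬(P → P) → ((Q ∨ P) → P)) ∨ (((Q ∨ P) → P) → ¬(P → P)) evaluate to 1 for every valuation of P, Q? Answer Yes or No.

Yes

P = 0, Q = 0 ↦ 1
P = 0, Q = 1/3 ↦ 1
P = 0, Q = 2/3 ↦ 1
P = 0, Q = 1 ↦ 1
P = 1/3, Q = 0 ↦ 1
P = 1/3, Q = 1/3 ↦ 1
P = 1/3, Q = 2/3 ↦ 1
P = 1/3, Q = 1 ↦ 1
P = 2/3, Q = 0 ↦ 1
P = 2/3, Q = 1/3 ↦ 1
P = 2/3, Q = 2/3 ↦ 1
P = 2/3, Q = 1 ↦ 1
P = 1, Q = 0 ↦ 1
P = 1, Q = 1/3 ↦ 1
P = 1, Q = 2/3 ↦ 1
P = 1, Q = 1 ↦ 1
Every assignment gives a value ≥ 1.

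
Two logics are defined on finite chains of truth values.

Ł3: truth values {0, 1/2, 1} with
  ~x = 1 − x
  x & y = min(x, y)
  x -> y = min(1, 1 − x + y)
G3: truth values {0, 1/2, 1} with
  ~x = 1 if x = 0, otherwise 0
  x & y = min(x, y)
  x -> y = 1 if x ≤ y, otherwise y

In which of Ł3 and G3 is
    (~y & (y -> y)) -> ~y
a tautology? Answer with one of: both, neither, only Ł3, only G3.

In Ł3: every assignment gives 1 — tautology.
In G3: every assignment gives 1 — tautology.

both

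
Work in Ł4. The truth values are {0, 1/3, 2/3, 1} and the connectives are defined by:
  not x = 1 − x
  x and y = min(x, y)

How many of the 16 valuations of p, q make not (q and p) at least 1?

p = 0, q = 0 ↦ 1  ≥
p = 0, q = 1/3 ↦ 1  ≥
p = 0, q = 2/3 ↦ 1  ≥
p = 0, q = 1 ↦ 1  ≥
p = 1/3, q = 0 ↦ 1  ≥
p = 1/3, q = 1/3 ↦ 2/3  <
p = 1/3, q = 2/3 ↦ 2/3  <
p = 1/3, q = 1 ↦ 2/3  <
p = 2/3, q = 0 ↦ 1  ≥
p = 2/3, q = 1/3 ↦ 2/3  <
p = 2/3, q = 2/3 ↦ 1/3  <
p = 2/3, q = 1 ↦ 1/3  <
p = 1, q = 0 ↦ 1  ≥
p = 1, q = 1/3 ↦ 2/3  <
p = 1, q = 2/3 ↦ 1/3  <
p = 1, q = 1 ↦ 0  <
So 7 of the 16 assignments meet the threshold.

7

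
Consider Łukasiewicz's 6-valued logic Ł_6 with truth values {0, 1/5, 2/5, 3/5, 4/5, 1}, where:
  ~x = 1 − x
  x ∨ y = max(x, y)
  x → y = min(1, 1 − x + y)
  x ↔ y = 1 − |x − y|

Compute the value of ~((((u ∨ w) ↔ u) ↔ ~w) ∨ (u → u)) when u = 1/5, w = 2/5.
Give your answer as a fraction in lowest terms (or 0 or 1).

u ∨ w = 1/5 ∨ 2/5 = 2/5
(u ∨ w) ↔ u = 2/5 ↔ 1/5 = 4/5
~w = ~2/5 = 3/5
((u ∨ w) ↔ u) ↔ ~w = 4/5 ↔ 3/5 = 4/5
u → u = 1/5 → 1/5 = 1
(((u ∨ w) ↔ u) ↔ ~w) ∨ (u → u) = 4/5 ∨ 1 = 1
~((((u ∨ w) ↔ u) ↔ ~w) ∨ (u → u)) = ~1 = 0

0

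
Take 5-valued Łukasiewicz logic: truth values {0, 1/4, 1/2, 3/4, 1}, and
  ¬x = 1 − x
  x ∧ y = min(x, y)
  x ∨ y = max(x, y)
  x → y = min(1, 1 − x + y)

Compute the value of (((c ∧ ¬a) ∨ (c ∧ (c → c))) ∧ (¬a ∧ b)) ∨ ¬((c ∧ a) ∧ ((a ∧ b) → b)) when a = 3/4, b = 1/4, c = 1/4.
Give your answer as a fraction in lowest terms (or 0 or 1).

¬a = ¬3/4 = 1/4
c ∧ ¬a = 1/4 ∧ 1/4 = 1/4
c → c = 1/4 → 1/4 = 1
c ∧ (c → c) = 1/4 ∧ 1 = 1/4
(c ∧ ¬a) ∨ (c ∧ (c → c)) = 1/4 ∨ 1/4 = 1/4
¬a = ¬3/4 = 1/4
¬a ∧ b = 1/4 ∧ 1/4 = 1/4
((c ∧ ¬a) ∨ (c ∧ (c → c))) ∧ (¬a ∧ b) = 1/4 ∧ 1/4 = 1/4
c ∧ a = 1/4 ∧ 3/4 = 1/4
a ∧ b = 3/4 ∧ 1/4 = 1/4
(a ∧ b) → b = 1/4 → 1/4 = 1
(c ∧ a) ∧ ((a ∧ b) → b) = 1/4 ∧ 1 = 1/4
¬((c ∧ a) ∧ ((a ∧ b) → b)) = ¬1/4 = 3/4
(((c ∧ ¬a) ∨ (c ∧ (c → c))) ∧ (¬a ∧ b)) ∨ ¬((c ∧ a) ∧ ((a ∧ b) → b)) = 1/4 ∨ 3/4 = 3/4

3/4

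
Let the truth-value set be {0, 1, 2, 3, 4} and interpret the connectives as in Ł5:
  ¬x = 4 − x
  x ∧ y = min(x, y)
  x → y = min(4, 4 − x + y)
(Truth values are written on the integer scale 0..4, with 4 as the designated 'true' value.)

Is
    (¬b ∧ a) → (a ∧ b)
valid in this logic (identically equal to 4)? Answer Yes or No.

No

Counterexample: take a = 1, b = 0.
¬b = ¬0 = 4
¬b ∧ a = 4 ∧ 1 = 1
a ∧ b = 1 ∧ 0 = 0
(¬b ∧ a) → (a ∧ b) = 1 → 0 = 3
This gives 3 ≠ 4.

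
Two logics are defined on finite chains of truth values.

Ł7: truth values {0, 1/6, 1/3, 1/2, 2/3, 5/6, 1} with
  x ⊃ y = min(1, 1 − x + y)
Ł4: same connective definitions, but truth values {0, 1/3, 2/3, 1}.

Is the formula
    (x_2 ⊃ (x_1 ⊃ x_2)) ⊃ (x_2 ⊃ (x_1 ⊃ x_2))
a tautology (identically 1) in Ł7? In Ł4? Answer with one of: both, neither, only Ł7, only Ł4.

both

In Ł7: every assignment gives 1 — tautology.
In Ł4: every assignment gives 1 — tautology.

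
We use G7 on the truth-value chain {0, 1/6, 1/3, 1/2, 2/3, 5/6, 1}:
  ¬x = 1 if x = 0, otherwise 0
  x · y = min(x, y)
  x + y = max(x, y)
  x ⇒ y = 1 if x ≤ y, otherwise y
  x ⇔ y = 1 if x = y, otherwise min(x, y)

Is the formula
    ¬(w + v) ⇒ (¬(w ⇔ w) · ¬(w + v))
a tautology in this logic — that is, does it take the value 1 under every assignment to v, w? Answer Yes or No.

No

Counterexample: take v = 0, w = 0.
w + v = 0 + 0 = 0
¬(w + v) = ¬0 = 1
w ⇔ w = 0 ⇔ 0 = 1
¬(w ⇔ w) = ¬1 = 0
¬(w ⇔ w) · ¬(w + v) = 0 · 1 = 0
¬(w + v) ⇒ (¬(w ⇔ w) · ¬(w + v)) = 1 ⇒ 0 = 0
This gives 0 ≠ 1.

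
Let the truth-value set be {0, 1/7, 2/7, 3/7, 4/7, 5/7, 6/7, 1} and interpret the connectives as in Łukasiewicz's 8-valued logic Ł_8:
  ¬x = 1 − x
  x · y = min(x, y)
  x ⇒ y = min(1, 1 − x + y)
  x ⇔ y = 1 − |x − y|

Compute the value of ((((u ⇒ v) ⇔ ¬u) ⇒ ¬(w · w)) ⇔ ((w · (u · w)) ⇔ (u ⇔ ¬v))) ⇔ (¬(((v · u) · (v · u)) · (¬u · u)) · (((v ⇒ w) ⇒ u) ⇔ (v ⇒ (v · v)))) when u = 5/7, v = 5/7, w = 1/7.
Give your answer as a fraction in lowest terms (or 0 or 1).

6/7

u ⇒ v = 5/7 ⇒ 5/7 = 1
¬u = ¬5/7 = 2/7
(u ⇒ v) ⇔ ¬u = 1 ⇔ 2/7 = 2/7
w · w = 1/7 · 1/7 = 1/7
¬(w · w) = ¬1/7 = 6/7
((u ⇒ v) ⇔ ¬u) ⇒ ¬(w · w) = 2/7 ⇒ 6/7 = 1
u · w = 5/7 · 1/7 = 1/7
w · (u · w) = 1/7 · 1/7 = 1/7
¬v = ¬5/7 = 2/7
u ⇔ ¬v = 5/7 ⇔ 2/7 = 4/7
(w · (u · w)) ⇔ (u ⇔ ¬v) = 1/7 ⇔ 4/7 = 4/7
(((u ⇒ v) ⇔ ¬u) ⇒ ¬(w · w)) ⇔ ((w · (u · w)) ⇔ (u ⇔ ¬v)) = 1 ⇔ 4/7 = 4/7
v · u = 5/7 · 5/7 = 5/7
v · u = 5/7 · 5/7 = 5/7
(v · u) · (v · u) = 5/7 · 5/7 = 5/7
¬u = ¬5/7 = 2/7
¬u · u = 2/7 · 5/7 = 2/7
((v · u) · (v · u)) · (¬u · u) = 5/7 · 2/7 = 2/7
¬(((v · u) · (v · u)) · (¬u · u)) = ¬2/7 = 5/7
v ⇒ w = 5/7 ⇒ 1/7 = 3/7
(v ⇒ w) ⇒ u = 3/7 ⇒ 5/7 = 1
v · v = 5/7 · 5/7 = 5/7
v ⇒ (v · v) = 5/7 ⇒ 5/7 = 1
((v ⇒ w) ⇒ u) ⇔ (v ⇒ (v · v)) = 1 ⇔ 1 = 1
¬(((v · u) · (v · u)) · (¬u · u)) · (((v ⇒ w) ⇒ u) ⇔ (v ⇒ (v · v))) = 5/7 · 1 = 5/7
((((u ⇒ v) ⇔ ¬u) ⇒ ¬(w · w)) ⇔ ((w · (u · w)) ⇔ (u ⇔ ¬v))) ⇔ (¬(((v · u) · (v · u)) · (¬u · u)) · (((v ⇒ w) ⇒ u) ⇔ (v ⇒ (v · v)))) = 4/7 ⇔ 5/7 = 6/7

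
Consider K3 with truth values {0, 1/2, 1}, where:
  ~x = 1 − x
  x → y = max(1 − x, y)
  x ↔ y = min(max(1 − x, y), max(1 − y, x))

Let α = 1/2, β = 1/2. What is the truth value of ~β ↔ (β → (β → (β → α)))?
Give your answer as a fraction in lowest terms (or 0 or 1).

~β = ~1/2 = 1/2
β → α = 1/2 → 1/2 = 1/2
β → (β → α) = 1/2 → 1/2 = 1/2
β → (β → (β → α)) = 1/2 → 1/2 = 1/2
~β ↔ (β → (β → (β → α))) = 1/2 ↔ 1/2 = 1/2

1/2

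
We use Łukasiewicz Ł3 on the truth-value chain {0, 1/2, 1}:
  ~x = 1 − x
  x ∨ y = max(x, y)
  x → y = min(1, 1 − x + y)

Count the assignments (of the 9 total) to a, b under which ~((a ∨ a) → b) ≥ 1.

a = 0, b = 0 ↦ 0  <
a = 0, b = 1/2 ↦ 0  <
a = 0, b = 1 ↦ 0  <
a = 1/2, b = 0 ↦ 1/2  <
a = 1/2, b = 1/2 ↦ 0  <
a = 1/2, b = 1 ↦ 0  <
a = 1, b = 0 ↦ 1  ≥
a = 1, b = 1/2 ↦ 1/2  <
a = 1, b = 1 ↦ 0  <
So 1 of the 9 assignments meets the threshold.

1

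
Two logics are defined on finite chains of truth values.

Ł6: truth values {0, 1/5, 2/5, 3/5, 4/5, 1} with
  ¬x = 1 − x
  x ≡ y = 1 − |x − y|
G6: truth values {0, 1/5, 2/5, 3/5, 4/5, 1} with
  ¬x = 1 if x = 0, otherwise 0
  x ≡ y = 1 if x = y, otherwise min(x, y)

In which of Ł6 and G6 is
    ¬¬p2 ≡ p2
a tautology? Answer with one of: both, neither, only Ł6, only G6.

In Ł6: every assignment gives 1 — tautology.
In G6: at p2 = 1/5 the value is 1/5 — not a tautology.

only Ł6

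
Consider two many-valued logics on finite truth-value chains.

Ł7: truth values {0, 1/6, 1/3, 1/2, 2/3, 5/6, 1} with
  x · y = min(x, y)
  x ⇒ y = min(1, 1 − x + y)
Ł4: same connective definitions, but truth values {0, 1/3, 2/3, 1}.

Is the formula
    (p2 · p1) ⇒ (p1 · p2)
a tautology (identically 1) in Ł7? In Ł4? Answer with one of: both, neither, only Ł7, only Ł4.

In Ł7: every assignment gives 1 — tautology.
In Ł4: every assignment gives 1 — tautology.

both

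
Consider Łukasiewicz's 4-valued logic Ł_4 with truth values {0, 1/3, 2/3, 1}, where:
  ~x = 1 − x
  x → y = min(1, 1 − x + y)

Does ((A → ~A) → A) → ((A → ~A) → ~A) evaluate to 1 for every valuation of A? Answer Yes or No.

Counterexample: take A = 2/3.
~A = ~2/3 = 1/3
A → ~A = 2/3 → 1/3 = 2/3
(A → ~A) → A = 2/3 → 2/3 = 1
~A = ~2/3 = 1/3
A → ~A = 2/3 → 1/3 = 2/3
~A = ~2/3 = 1/3
(A → ~A) → ~A = 2/3 → 1/3 = 2/3
((A → ~A) → A) → ((A → ~A) → ~A) = 1 → 2/3 = 2/3
This gives 2/3 ≠ 1.

No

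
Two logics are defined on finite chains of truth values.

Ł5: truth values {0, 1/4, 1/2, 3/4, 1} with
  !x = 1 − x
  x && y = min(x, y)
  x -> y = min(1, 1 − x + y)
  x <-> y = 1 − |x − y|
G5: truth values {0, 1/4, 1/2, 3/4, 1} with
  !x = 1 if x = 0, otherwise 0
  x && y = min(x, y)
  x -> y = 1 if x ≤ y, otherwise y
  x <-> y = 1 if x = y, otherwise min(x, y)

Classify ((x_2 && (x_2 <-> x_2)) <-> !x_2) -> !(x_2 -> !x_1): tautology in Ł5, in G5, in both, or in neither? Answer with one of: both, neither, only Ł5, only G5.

only G5

In Ł5: at x_1 = 0, x_2 = 1/4 the value is 1/2 — not a tautology.
In G5: every assignment gives 1 — tautology.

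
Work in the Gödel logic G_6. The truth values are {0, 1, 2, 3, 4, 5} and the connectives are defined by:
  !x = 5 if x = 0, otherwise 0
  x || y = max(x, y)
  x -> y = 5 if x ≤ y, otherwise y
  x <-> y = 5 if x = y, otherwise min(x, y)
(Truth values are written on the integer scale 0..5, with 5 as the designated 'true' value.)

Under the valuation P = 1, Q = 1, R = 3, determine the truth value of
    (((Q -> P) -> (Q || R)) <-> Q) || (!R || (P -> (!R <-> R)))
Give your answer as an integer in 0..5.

1

Q -> P = 1 -> 1 = 5
Q || R = 1 || 3 = 3
(Q -> P) -> (Q || R) = 5 -> 3 = 3
((Q -> P) -> (Q || R)) <-> Q = 3 <-> 1 = 1
!R = !3 = 0
!R = !3 = 0
!R <-> R = 0 <-> 3 = 0
P -> (!R <-> R) = 1 -> 0 = 0
!R || (P -> (!R <-> R)) = 0 || 0 = 0
(((Q -> P) -> (Q || R)) <-> Q) || (!R || (P -> (!R <-> R))) = 1 || 0 = 1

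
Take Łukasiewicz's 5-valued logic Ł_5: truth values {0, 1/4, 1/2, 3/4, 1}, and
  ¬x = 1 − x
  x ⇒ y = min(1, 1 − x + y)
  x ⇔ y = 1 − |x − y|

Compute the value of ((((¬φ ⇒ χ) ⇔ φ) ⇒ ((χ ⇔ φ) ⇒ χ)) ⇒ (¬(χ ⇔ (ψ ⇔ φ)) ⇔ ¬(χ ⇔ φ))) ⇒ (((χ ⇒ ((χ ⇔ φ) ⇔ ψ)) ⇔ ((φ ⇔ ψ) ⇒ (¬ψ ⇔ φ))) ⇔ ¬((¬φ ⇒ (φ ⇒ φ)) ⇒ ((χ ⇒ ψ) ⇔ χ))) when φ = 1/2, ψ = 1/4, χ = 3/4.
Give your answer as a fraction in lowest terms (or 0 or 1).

3/4

¬φ = ¬1/2 = 1/2
¬φ ⇒ χ = 1/2 ⇒ 3/4 = 1
(¬φ ⇒ χ) ⇔ φ = 1 ⇔ 1/2 = 1/2
χ ⇔ φ = 3/4 ⇔ 1/2 = 3/4
(χ ⇔ φ) ⇒ χ = 3/4 ⇒ 3/4 = 1
((¬φ ⇒ χ) ⇔ φ) ⇒ ((χ ⇔ φ) ⇒ χ) = 1/2 ⇒ 1 = 1
ψ ⇔ φ = 1/4 ⇔ 1/2 = 3/4
χ ⇔ (ψ ⇔ φ) = 3/4 ⇔ 3/4 = 1
¬(χ ⇔ (ψ ⇔ φ)) = ¬1 = 0
χ ⇔ φ = 3/4 ⇔ 1/2 = 3/4
¬(χ ⇔ φ) = ¬3/4 = 1/4
¬(χ ⇔ (ψ ⇔ φ)) ⇔ ¬(χ ⇔ φ) = 0 ⇔ 1/4 = 3/4
(((¬φ ⇒ χ) ⇔ φ) ⇒ ((χ ⇔ φ) ⇒ χ)) ⇒ (¬(χ ⇔ (ψ ⇔ φ)) ⇔ ¬(χ ⇔ φ)) = 1 ⇒ 3/4 = 3/4
χ ⇔ φ = 3/4 ⇔ 1/2 = 3/4
(χ ⇔ φ) ⇔ ψ = 3/4 ⇔ 1/4 = 1/2
χ ⇒ ((χ ⇔ φ) ⇔ ψ) = 3/4 ⇒ 1/2 = 3/4
φ ⇔ ψ = 1/2 ⇔ 1/4 = 3/4
¬ψ = ¬1/4 = 3/4
¬ψ ⇔ φ = 3/4 ⇔ 1/2 = 3/4
(φ ⇔ ψ) ⇒ (¬ψ ⇔ φ) = 3/4 ⇒ 3/4 = 1
(χ ⇒ ((χ ⇔ φ) ⇔ ψ)) ⇔ ((φ ⇔ ψ) ⇒ (¬ψ ⇔ φ)) = 3/4 ⇔ 1 = 3/4
¬φ = ¬1/2 = 1/2
φ ⇒ φ = 1/2 ⇒ 1/2 = 1
¬φ ⇒ (φ ⇒ φ) = 1/2 ⇒ 1 = 1
χ ⇒ ψ = 3/4 ⇒ 1/4 = 1/2
(χ ⇒ ψ) ⇔ χ = 1/2 ⇔ 3/4 = 3/4
(¬φ ⇒ (φ ⇒ φ)) ⇒ ((χ ⇒ ψ) ⇔ χ) = 1 ⇒ 3/4 = 3/4
¬((¬φ ⇒ (φ ⇒ φ)) ⇒ ((χ ⇒ ψ) ⇔ χ)) = ¬3/4 = 1/4
((χ ⇒ ((χ ⇔ φ) ⇔ ψ)) ⇔ ((φ ⇔ ψ) ⇒ (¬ψ ⇔ φ))) ⇔ ¬((¬φ ⇒ (φ ⇒ φ)) ⇒ ((χ ⇒ ψ) ⇔ χ)) = 3/4 ⇔ 1/4 = 1/2
((((¬φ ⇒ χ) ⇔ φ) ⇒ ((χ ⇔ φ) ⇒ χ)) ⇒ (¬(χ ⇔ (ψ ⇔ φ)) ⇔ ¬(χ ⇔ φ))) ⇒ (((χ ⇒ ((χ ⇔ φ) ⇔ ψ)) ⇔ ((φ ⇔ ψ) ⇒ (¬ψ ⇔ φ))) ⇔ ¬((¬φ ⇒ (φ ⇒ φ)) ⇒ ((χ ⇒ ψ) ⇔ χ))) = 3/4 ⇒ 1/2 = 3/4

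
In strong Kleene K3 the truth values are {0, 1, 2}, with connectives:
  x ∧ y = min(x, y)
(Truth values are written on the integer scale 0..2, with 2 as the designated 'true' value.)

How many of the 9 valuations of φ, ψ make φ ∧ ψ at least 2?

1

φ = 0, ψ = 0 ↦ 0  <
φ = 0, ψ = 1 ↦ 0  <
φ = 0, ψ = 2 ↦ 0  <
φ = 1, ψ = 0 ↦ 0  <
φ = 1, ψ = 1 ↦ 1  <
φ = 1, ψ = 2 ↦ 1  <
φ = 2, ψ = 0 ↦ 0  <
φ = 2, ψ = 1 ↦ 1  <
φ = 2, ψ = 2 ↦ 2  ≥
So 1 of the 9 assignments meets the threshold.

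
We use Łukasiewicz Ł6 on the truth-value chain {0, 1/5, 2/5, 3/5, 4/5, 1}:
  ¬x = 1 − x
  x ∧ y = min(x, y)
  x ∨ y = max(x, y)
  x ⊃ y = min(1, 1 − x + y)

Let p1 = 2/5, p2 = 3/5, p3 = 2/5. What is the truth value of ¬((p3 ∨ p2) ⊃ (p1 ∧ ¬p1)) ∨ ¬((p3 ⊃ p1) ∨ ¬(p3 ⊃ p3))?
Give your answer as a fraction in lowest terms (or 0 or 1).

1/5

p3 ∨ p2 = 2/5 ∨ 3/5 = 3/5
¬p1 = ¬2/5 = 3/5
p1 ∧ ¬p1 = 2/5 ∧ 3/5 = 2/5
(p3 ∨ p2) ⊃ (p1 ∧ ¬p1) = 3/5 ⊃ 2/5 = 4/5
¬((p3 ∨ p2) ⊃ (p1 ∧ ¬p1)) = ¬4/5 = 1/5
p3 ⊃ p1 = 2/5 ⊃ 2/5 = 1
p3 ⊃ p3 = 2/5 ⊃ 2/5 = 1
¬(p3 ⊃ p3) = ¬1 = 0
(p3 ⊃ p1) ∨ ¬(p3 ⊃ p3) = 1 ∨ 0 = 1
¬((p3 ⊃ p1) ∨ ¬(p3 ⊃ p3)) = ¬1 = 0
¬((p3 ∨ p2) ⊃ (p1 ∧ ¬p1)) ∨ ¬((p3 ⊃ p1) ∨ ¬(p3 ⊃ p3)) = 1/5 ∨ 0 = 1/5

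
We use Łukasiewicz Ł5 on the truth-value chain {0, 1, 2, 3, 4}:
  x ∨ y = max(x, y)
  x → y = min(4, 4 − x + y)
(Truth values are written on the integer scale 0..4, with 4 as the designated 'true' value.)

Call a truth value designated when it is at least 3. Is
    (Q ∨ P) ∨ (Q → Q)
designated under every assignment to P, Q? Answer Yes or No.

At P = 2, Q = 1, for instance:
Q ∨ P = 1 ∨ 2 = 2
Q → Q = 1 → 1 = 4
(Q ∨ P) ∨ (Q → Q) = 2 ∨ 4 = 4
and checking the remaining 24 assignments likewise gives ≥ 3 in every case.

Yes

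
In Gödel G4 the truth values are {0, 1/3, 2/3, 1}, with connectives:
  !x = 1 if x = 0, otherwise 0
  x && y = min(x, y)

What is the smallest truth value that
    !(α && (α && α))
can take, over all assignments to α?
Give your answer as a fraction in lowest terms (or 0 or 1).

Take α = 1/3:
α && α = 1/3 && 1/3 = 1/3
α && (α && α) = 1/3 && 1/3 = 1/3
!(α && (α && α)) = !1/3 = 0
No assignment yields a value below 0, so this is the minimum.

0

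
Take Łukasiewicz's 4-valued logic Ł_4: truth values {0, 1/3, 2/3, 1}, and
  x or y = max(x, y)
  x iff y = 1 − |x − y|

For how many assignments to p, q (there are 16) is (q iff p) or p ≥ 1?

7

p = 0, q = 0 ↦ 1  ≥
p = 0, q = 1/3 ↦ 2/3  <
p = 0, q = 2/3 ↦ 1/3  <
p = 0, q = 1 ↦ 0  <
p = 1/3, q = 0 ↦ 2/3  <
p = 1/3, q = 1/3 ↦ 1  ≥
p = 1/3, q = 2/3 ↦ 2/3  <
p = 1/3, q = 1 ↦ 1/3  <
p = 2/3, q = 0 ↦ 2/3  <
p = 2/3, q = 1/3 ↦ 2/3  <
p = 2/3, q = 2/3 ↦ 1  ≥
p = 2/3, q = 1 ↦ 2/3  <
p = 1, q = 0 ↦ 1  ≥
p = 1, q = 1/3 ↦ 1  ≥
p = 1, q = 2/3 ↦ 1  ≥
p = 1, q = 1 ↦ 1  ≥
So 7 of the 16 assignments meet the threshold.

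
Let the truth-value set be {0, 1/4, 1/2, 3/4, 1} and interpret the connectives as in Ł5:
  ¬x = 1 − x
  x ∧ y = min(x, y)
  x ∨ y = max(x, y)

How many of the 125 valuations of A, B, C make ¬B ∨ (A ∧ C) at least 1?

value 1: 29 assignments (counts)
value 3/4: 33 assignments
value 1/2: 31 assignments
value 1/4: 23 assignments
value 0: 9 assignments
So 29 of the 125 assignments meet the threshold.

29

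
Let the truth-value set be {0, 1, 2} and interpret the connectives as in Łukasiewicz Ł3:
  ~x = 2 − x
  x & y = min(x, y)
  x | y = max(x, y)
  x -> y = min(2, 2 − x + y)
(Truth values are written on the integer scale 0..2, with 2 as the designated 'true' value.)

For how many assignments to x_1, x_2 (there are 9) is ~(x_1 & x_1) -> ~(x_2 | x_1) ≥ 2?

6

x_1 = 0, x_2 = 0 ↦ 2  ≥
x_1 = 0, x_2 = 1 ↦ 1  <
x_1 = 0, x_2 = 2 ↦ 0  <
x_1 = 1, x_2 = 0 ↦ 2  ≥
x_1 = 1, x_2 = 1 ↦ 2  ≥
x_1 = 1, x_2 = 2 ↦ 1  <
x_1 = 2, x_2 = 0 ↦ 2  ≥
x_1 = 2, x_2 = 1 ↦ 2  ≥
x_1 = 2, x_2 = 2 ↦ 2  ≥
So 6 of the 9 assignments meet the threshold.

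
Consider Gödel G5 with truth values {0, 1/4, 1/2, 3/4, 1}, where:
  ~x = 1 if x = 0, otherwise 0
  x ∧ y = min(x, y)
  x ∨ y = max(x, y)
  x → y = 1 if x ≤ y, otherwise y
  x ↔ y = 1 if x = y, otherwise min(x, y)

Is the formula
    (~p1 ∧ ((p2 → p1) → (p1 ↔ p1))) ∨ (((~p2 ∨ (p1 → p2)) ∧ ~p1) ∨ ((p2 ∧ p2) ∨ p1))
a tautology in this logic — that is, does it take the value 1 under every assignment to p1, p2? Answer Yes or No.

No

Counterexample: take p1 = 1/4, p2 = 0.
~p1 = ~1/4 = 0
p2 → p1 = 0 → 1/4 = 1
p1 ↔ p1 = 1/4 ↔ 1/4 = 1
(p2 → p1) → (p1 ↔ p1) = 1 → 1 = 1
~p1 ∧ ((p2 → p1) → (p1 ↔ p1)) = 0 ∧ 1 = 0
~p2 = ~0 = 1
p1 → p2 = 1/4 → 0 = 0
~p2 ∨ (p1 → p2) = 1 ∨ 0 = 1
~p1 = ~1/4 = 0
(~p2 ∨ (p1 → p2)) ∧ ~p1 = 1 ∧ 0 = 0
p2 ∧ p2 = 0 ∧ 0 = 0
(p2 ∧ p2) ∨ p1 = 0 ∨ 1/4 = 1/4
((~p2 ∨ (p1 → p2)) ∧ ~p1) ∨ ((p2 ∧ p2) ∨ p1) = 0 ∨ 1/4 = 1/4
(~p1 ∧ ((p2 → p1) → (p1 ↔ p1))) ∨ (((~p2 ∨ (p1 → p2)) ∧ ~p1) ∨ ((p2 ∧ p2) ∨ p1)) = 0 ∨ 1/4 = 1/4
This gives 1/4 ≠ 1.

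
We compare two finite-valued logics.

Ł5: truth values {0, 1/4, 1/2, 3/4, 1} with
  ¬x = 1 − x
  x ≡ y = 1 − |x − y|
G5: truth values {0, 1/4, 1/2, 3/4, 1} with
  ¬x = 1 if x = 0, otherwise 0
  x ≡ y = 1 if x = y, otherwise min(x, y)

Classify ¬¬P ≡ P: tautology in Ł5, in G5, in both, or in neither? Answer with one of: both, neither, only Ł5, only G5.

only Ł5

In Ł5: every assignment gives 1 — tautology.
In G5: at P = 1/4 the value is 1/4 — not a tautology.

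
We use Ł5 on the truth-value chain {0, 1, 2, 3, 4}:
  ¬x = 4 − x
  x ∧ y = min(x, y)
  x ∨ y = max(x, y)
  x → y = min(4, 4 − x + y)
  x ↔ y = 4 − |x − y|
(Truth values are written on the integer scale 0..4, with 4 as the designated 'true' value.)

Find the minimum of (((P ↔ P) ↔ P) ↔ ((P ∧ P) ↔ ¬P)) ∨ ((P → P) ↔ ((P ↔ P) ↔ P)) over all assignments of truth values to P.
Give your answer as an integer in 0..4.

Take P = 2:
P ↔ P = 2 ↔ 2 = 4
(P ↔ P) ↔ P = 4 ↔ 2 = 2
P ∧ P = 2 ∧ 2 = 2
¬P = ¬2 = 2
(P ∧ P) ↔ ¬P = 2 ↔ 2 = 4
((P ↔ P) ↔ P) ↔ ((P ∧ P) ↔ ¬P) = 2 ↔ 4 = 2
P → P = 2 → 2 = 4
P ↔ P = 2 ↔ 2 = 4
(P ↔ P) ↔ P = 4 ↔ 2 = 2
(P → P) ↔ ((P ↔ P) ↔ P) = 4 ↔ 2 = 2
(((P ↔ P) ↔ P) ↔ ((P ∧ P) ↔ ¬P)) ∨ ((P → P) ↔ ((P ↔ P) ↔ P)) = 2 ∨ 2 = 2
No assignment yields a value below 2, so this is the minimum.

2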